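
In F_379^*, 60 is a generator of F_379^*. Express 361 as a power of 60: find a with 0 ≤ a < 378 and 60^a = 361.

206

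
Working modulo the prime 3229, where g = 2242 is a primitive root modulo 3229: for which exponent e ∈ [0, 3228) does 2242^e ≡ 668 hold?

2394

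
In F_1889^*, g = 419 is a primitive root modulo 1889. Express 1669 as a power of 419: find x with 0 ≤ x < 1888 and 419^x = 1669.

251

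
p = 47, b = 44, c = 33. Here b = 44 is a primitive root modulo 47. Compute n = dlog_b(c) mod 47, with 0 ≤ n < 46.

37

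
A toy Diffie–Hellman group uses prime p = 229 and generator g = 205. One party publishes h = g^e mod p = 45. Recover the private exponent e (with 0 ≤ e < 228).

118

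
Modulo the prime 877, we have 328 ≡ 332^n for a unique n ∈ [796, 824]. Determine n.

809

Compute 332^796 mod 877 = 484, then multiply by 332 repeatedly:
  332^796=484  332^797=197  332^798=506  332^799=485  332^800=529
  332^801=228  332^802=274  332^803=637  332^804=127  332^805=68
  332^806=651  332^807=390  332^808=561  332^809=328
Found 328 at exponent 809.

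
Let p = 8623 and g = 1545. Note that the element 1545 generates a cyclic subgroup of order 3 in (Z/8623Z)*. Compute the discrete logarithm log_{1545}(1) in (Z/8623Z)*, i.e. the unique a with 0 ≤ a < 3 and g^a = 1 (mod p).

0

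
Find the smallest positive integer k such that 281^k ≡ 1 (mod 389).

388

The order of 281 must divide p − 1 = 388 = 2^2 · 97.
Divisors: 1, 2, 4, 97, 194, 388.
Check each in increasing order: 281^1 ≡ 281;  281^2 ≡ 383;  281^4 ≡ 36;  281^97 ≡ 115;  281^194 ≡ 388;  281^388 ≡ 1.
Smallest exponent giving 1 is 388.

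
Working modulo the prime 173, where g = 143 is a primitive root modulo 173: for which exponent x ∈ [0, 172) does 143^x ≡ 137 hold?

Baby-step giant-step with m = ceil(sqrt(172)) = 14.
Baby table (143^j mod 173 for j=0..13):
  0:1  1:143  2:35  3:161  4:14  5:99  6:144  7:5
  8:23  9:2  10:113  11:70  12:149  13:28
Giant step factor: 143^(-14) ≡ 90 (mod 173).
Scan 137·90^i mod 173 for i = 0, 1, …:
  i=0: 137   i=1: 47   i=2: 78   i=3: 100
  i=4: 4   i=5: 14
Match at i=5, j=4: x = 5·14 + 4 = 74.

74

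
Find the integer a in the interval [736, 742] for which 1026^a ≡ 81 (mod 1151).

742

Compute 1026^736 mod 1151 = 946, then multiply by 1026 repeatedly:
  1026^736=946  1026^737=303  1026^738=108  1026^739=312  1026^740=134
  1026^741=515  1026^742=81
Found 81 at exponent 742.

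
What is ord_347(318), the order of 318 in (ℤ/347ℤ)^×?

346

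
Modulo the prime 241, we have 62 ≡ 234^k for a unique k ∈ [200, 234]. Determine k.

Compute 234^200 mod 241 = 226, then multiply by 234 repeatedly:
  234^200=226  234^201=105  234^202=229  234^203=84  234^204=135
  234^205=19  234^206=108  234^207=208  234^208=231  234^209=70
  234^210=233  234^211=56  234^212=90  234^213=93  234^214=72
  234^215=219  234^216=154  234^217=127  234^218=75  234^219=198
  234^220=60  234^221=62
Found 62 at exponent 221.

221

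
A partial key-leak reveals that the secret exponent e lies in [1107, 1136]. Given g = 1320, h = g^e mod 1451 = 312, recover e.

1126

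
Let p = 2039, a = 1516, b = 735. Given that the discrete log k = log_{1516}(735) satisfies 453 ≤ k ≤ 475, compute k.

462

Compute 1516^453 mod 2039 = 458, then multiply by 1516 repeatedly:
  1516^453=458  1516^454=1068  1516^455=122  1516^456=1442  1516^457=264
  1516^458=580  1516^459=471  1516^460=386  1516^461=2022  1516^462=735
Found 735 at exponent 462.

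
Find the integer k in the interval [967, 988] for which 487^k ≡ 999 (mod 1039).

Compute 487^967 mod 1039 = 11, then multiply by 487 repeatedly:
  487^967=11  487^968=162  487^969=969  487^970=197  487^971=351
  487^972=541  487^973=600  487^974=241  487^975=999
Found 999 at exponent 975.

975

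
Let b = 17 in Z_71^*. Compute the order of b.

The order of 17 must divide p − 1 = 70 = 2 · 5 · 7.
Divisors: 1, 2, 5, 7, 10, 14, 35, 70.
Check each in increasing order: 17^1 ≡ 17;  17^2 ≡ 5;  17^5 ≡ 70;  17^7 ≡ 66;  17^10 ≡ 1.
Smallest exponent giving 1 is 10.

10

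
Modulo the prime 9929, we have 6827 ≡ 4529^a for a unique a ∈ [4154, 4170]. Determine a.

4160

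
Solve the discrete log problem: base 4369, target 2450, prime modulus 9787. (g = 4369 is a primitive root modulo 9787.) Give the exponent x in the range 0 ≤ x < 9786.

Baby-step giant-step with m = ceil(sqrt(9786)) = 99.
Baby table (4369^j mod 9787 for j=0..98):
  0:1  1:4369  2:3511  3:3330  4:5288  5:5952  6:229  7:2227
  8:1485  9:8971  10:7151  11:2615  12:3506  13:1059  14:7307  15:8876
  16:3150  17:1828  18:340  19:7623  20:9513  21:6695  22:6899  23:7558
  24:9351  25:3581  26:5763  27:6383  28:4164  29:8270  30:7813  31:7728
  32:8269  33:3444  34:4217  35:4939  36:7943  37:8052  38:4710  39:5716
  40:6567  41:5526  42:8352  43:3952  44:2020  45:7293  46:6432  47:2931
  48:4143  49:4604  50:2591  51:6307  52:4878  53:5683  54:9195  55:7107
  56:6119  57:5614  58:1344  59:9523  60:1450  61:2861  62:1710  63:3509
  64:4379  65:8053  66:9079  67:9227  68:110  69:1027  70:4517  71:4181
  72:4247  73:8778  74:5616  75:295  76:6758  77:8110  78:3650  79:3827
  80:3967  81:8833  82:1236  83:7447  84:3955  85:5340  86:8039  87:6635
  88:9008  89:2425  90:5291  91:9272  92:975  93:2430  94:7562  95:7253
  96:7838  97:9296  98:7961
Giant step factor: 4369^(-99) ≡ 4129 (mod 9787).
Scan 2450·4129^i mod 9787 for i = 0, 1, …:
  i=0: 2450   i=1: 6079   i=2: 6323   i=3: 5738
  i=4: 7662   i=5: 4814   i=6: 9396   i=7: 416
  i=8: 4939
Match at i=8, j=35: x = 8·99 + 35 = 827.

827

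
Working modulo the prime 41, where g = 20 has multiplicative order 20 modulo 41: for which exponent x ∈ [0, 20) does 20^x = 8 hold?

Successive powers of 20 modulo 41:
  20^0=1  20^1=20  20^2=31  20^3=5  20^4=18  20^5=32
  20^6=25  20^7=8
So 20^7 ≡ 8 (mod 41), giving x = 7.

7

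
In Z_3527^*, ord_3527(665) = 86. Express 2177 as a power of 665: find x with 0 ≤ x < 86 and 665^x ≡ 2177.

Baby-step giant-step with m = ceil(sqrt(86)) = 10.
Baby table (665^j mod 3527 for j=0..9):
  0:1  1:665  2:1350  3:1892  4:2568  5:652  6:3286  7:1977
  8:2661  9:2538
Giant step factor: 665^(-10) ≡ 1667 (mod 3527).
Scan 2177·1667^i mod 3527 for i = 0, 1, …:
  i=0: 2177   i=1: 3303   i=2: 454   i=3: 2040
  i=4: 652
Match at i=4, j=5: x = 4·10 + 5 = 45.

45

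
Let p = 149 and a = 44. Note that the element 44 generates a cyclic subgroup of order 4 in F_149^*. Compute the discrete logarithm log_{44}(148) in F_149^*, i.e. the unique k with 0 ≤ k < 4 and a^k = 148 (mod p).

Successive powers of 44 modulo 149:
  44^0=1  44^1=44  44^2=148
So 44^2 ≡ 148 (mod 149), giving k = 2.

2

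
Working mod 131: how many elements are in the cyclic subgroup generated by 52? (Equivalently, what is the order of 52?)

13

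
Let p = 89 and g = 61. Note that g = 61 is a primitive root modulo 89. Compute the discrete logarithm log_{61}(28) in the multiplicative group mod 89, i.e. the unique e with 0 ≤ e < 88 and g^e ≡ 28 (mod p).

Baby-step giant-step with m = ceil(sqrt(88)) = 10.
Baby table (61^j mod 89 for j=0..9):
  0:1  1:61  2:72  3:31  4:22  5:7  6:71  7:59
  8:39  9:65
Giant step factor: 61^(-10) ≡ 20 (mod 89).
Scan 28·20^i mod 89 for i = 0, 1, …:
  i=0: 28   i=1: 26   i=2: 75   i=3: 76
  i=4: 7
Match at i=4, j=5: e = 4·10 + 5 = 45.

45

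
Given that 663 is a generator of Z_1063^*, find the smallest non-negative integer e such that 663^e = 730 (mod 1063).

Baby-step giant-step with m = ceil(sqrt(1062)) = 33.
Baby table (663^j mod 1063 for j=0..32):
  0:1  1:663  2:550  3:41  4:608  5:227  6:618  7:479
  8:803  9:889  10:505  11:1033  12:307  13:508  14:896  15:894
  16:631  17:594  18:512  19:359  20:968  21:795  22:900  23:357
  24:705  25:758  26:818  27:204  28:251  29:585  30:923  31:724
  32:599
Giant step factor: 663^(-33) ≡ 5 (mod 1063).
Scan 730·5^i mod 1063 for i = 0, 1, …:
  i=0: 730   i=1: 461   i=2: 179   i=3: 895
  i=4: 223   i=5: 52   i=6: 260   i=7: 237
  i=8: 122   i=9: 610     …   i=21: 1057
  i=22: 1033
Match at i=22, j=11: e = 22·33 + 11 = 737.

737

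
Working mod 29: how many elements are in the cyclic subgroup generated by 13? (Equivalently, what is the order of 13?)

14

The order of 13 must divide p − 1 = 28 = 2^2 · 7.
Divisors: 1, 2, 4, 7, 14, 28.
Check each in increasing order: 13^1 ≡ 13;  13^2 ≡ 24;  13^4 ≡ 25;  13^7 ≡ 28;  13^14 ≡ 1.
Smallest exponent giving 1 is 14.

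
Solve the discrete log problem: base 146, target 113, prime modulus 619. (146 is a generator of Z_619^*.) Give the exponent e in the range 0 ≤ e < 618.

Baby-step giant-step with m = ceil(sqrt(618)) = 25.
Baby table (146^j mod 619 for j=0..24):
  0:1  1:146  2:270  3:423  4:477  5:314  6:38  7:596
  8:356  9:599  10:175  11:171  12:206  13:364  14:529  15:478
  16:460  17:308  18:400  19:214  20:294  21:213  22:148  23:562
  24:344
Giant step factor: 146^(-25) ≡ 335 (mod 619).
Scan 113·335^i mod 619 for i = 0, 1, …:
  i=0: 113   i=1: 96   i=2: 591   i=3: 524
  i=4: 363   i=5: 281   i=6: 47   i=7: 270
Match at i=7, j=2: e = 7·25 + 2 = 177.

177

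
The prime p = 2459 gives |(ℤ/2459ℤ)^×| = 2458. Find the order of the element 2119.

1229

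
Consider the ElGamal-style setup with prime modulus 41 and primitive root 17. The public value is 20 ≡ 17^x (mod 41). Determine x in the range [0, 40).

18

Successive powers of 17 modulo 41:
  17^0=1  17^1=17  17^2=2  17^3=34  17^4=4  17^5=27
  17^6=8  17^7=13  17^8=16  17^9=26  17^10=32  17^11=11
  17^12=23  17^13=22  17^14=5  17^15=3  17^16=10  17^17=6
  17^18=20
So 17^18 ≡ 20 (mod 41), giving x = 18.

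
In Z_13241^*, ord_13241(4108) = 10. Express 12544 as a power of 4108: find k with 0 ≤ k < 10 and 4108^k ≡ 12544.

Successive powers of 4108 modulo 13241:
  4108^0=1  4108^1=4108  4108^2=6630  4108^3=12544
So 4108^3 ≡ 12544 (mod 13241), giving k = 3.

3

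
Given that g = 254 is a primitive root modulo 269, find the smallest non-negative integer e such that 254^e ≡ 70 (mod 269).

32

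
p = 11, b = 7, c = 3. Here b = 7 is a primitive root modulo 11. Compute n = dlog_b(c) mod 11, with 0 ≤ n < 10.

4

Successive powers of 7 modulo 11:
  7^0=1  7^1=7  7^2=5  7^3=2  7^4=3
So 7^4 ≡ 3 (mod 11), giving n = 4.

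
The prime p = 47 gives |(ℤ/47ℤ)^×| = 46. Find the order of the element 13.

46

The order of 13 must divide p − 1 = 46 = 2 · 23.
Divisors: 1, 2, 23, 46.
Check each in increasing order: 13^1 ≡ 13;  13^2 ≡ 28;  13^23 ≡ 46;  13^46 ≡ 1.
Smallest exponent giving 1 is 46.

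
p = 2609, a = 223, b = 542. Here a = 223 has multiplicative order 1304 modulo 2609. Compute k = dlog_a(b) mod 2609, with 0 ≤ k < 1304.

86

Baby-step giant-step with m = ceil(sqrt(1304)) = 37.
Baby table (223^j mod 2609 for j=0..36):
  0:1  1:223  2:158  3:1317  4:1483  5:1975  6:2113  7:1579
  8:2511  9:1627  10:170  11:1384  12:770  13:2125  14:1646  15:1798
  16:1777  17:2312  18:1603  19:36  20:201  21:470  22:450  23:1208
  24:657  25:407  26:2055  27:1690  28:1174  29:902  30:253  31:1630
  32:839  33:1858  34:2112  35:1356  36:2353
Giant step factor: 223^(-37) ≡ 1355 (mod 2609).
Scan 542·1355^i mod 2609 for i = 0, 1, …:
  i=0: 542   i=1: 1281   i=2: 770
Match at i=2, j=12: k = 2·37 + 12 = 86.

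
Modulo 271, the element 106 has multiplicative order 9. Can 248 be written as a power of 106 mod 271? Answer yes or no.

248 ∈ ⟨106⟩ iff 248^9 ≡ 1 (mod 271), since |⟨106⟩| = 9.
248^9 mod 271 = 1.
Since 1 = 1, 248 lies in the subgroup.

yes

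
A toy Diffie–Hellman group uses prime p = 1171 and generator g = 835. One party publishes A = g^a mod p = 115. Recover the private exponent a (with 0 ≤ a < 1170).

Baby-step giant-step with m = ceil(sqrt(1170)) = 35.
Baby table (835^j mod 1171 for j=0..34):
  0:1  1:835  2:480  3:318  4:884  5:410  6:418  7:72
  8:399  9:601  10:647  11:414  12:245  13:821  14:500  15:624
  16:1116  17:915  18:533  19:75  20:562  21:870  22:430  23:724
  24:304  25:904  26:716  27:650  28:577  29:514  30:604  31:810
  32:683  33:28  34:1131
Giant step factor: 835^(-35) ≡ 243 (mod 1171).
Scan 115·243^i mod 1171 for i = 0, 1, …:
  i=0: 115   i=1: 1012   i=2: 6   i=3: 287
  i=4: 652   i=5: 351   i=6: 981   i=7: 670
  i=8: 41   i=9: 595     …   i=18: 431
  i=19: 514
Match at i=19, j=29: a = 19·35 + 29 = 694.

694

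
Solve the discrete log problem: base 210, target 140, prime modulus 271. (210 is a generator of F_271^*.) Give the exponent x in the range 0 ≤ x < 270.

140

Baby-step giant-step with m = ceil(sqrt(270)) = 17.
Baby table (210^j mod 271 for j=0..16):
  0:1  1:210  2:198  3:117  4:180  5:131  6:139  7:193
  8:151  9:3  10:88  11:52  12:80  13:269  14:122  15:146
  16:37
Giant step factor: 210^(-17) ≡ 204 (mod 271).
Scan 140·204^i mod 271 for i = 0, 1, …:
  i=0: 140   i=1: 105   i=2: 11   i=3: 76
  i=4: 57   i=5: 246   i=6: 49   i=7: 240
  i=8: 180
Match at i=8, j=4: x = 8·17 + 4 = 140.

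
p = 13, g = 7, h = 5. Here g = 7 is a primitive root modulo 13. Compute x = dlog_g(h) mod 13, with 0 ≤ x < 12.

3

Successive powers of 7 modulo 13:
  7^0=1  7^1=7  7^2=10  7^3=5
So 7^3 ≡ 5 (mod 13), giving x = 3.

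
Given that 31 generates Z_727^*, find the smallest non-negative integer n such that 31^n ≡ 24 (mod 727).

Baby-step giant-step with m = ceil(sqrt(726)) = 27.
Baby table (31^j mod 727 for j=0..26):
  0:1  1:31  2:234  3:711  4:231  5:618  6:256  7:666
  8:290  9:266  10:249  11:449  12:106  13:378  14:86  15:485
  16:495  17:78  18:237  19:77  20:206  21:570  22:222  23:339
  24:331  25:83  26:392
Giant step factor: 31^(-27) ≡ 583 (mod 727).
Scan 24·583^i mod 727 for i = 0, 1, …:
  i=0: 24   i=1: 179   i=2: 396   i=3: 409
  i=4: 718   i=5: 569   i=6: 215   i=7: 301
  i=8: 276   i=9: 241     …   i=15: 190
  i=16: 266
Match at i=16, j=9: n = 16·27 + 9 = 441.

441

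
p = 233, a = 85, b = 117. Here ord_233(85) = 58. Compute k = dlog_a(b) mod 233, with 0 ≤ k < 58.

56

Baby-step giant-step with m = ceil(sqrt(58)) = 8.
Baby table (85^j mod 233 for j=0..7):
  0:1  1:85  2:2  3:170  4:4  5:107  6:8  7:214
Giant step factor: 85^(-8) ≡ 102 (mod 233).
Scan 117·102^i mod 233 for i = 0, 1, …:
  i=0: 117   i=1: 51   i=2: 76   i=3: 63
  i=4: 135   i=5: 23   i=6: 16   i=7: 1
Match at i=7, j=0: k = 7·8 + 0 = 56.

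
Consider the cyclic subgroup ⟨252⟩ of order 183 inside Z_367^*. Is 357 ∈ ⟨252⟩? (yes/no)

357 ∈ ⟨252⟩ iff 357^183 ≡ 1 (mod 367), since |⟨252⟩| = 183.
357^183 mod 367 = 1.
Since 1 = 1, 357 lies in the subgroup.

yes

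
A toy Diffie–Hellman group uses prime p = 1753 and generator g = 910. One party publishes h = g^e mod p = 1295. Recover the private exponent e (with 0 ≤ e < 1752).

1293

Baby-step giant-step with m = ceil(sqrt(1752)) = 42.
Baby table (910^j mod 1753 for j=0..41):
  0:1  1:910  2:684  3:125  4:1558  5:1356  6:1601  7:167
  8:1212  9:283  10:1592  11:742  12:315  13:911  14:1594  15:809
  16:1683  17:1161  18:1204  19:15  20:1379  21:1495  22:122  23:581
  24:1057  25:1226  26:752  27:650  28:739  29:1091  30:612  31:1219
  32:1394  33:1121  34:1617  35:703  36:1638  37:530  38:225  39:1402
  40:1389  41:77
Giant step factor: 910^(-42) ≡ 596 (mod 1753).
Scan 1295·596^i mod 1753 for i = 0, 1, …:
  i=0: 1295   i=1: 500   i=2: 1743   i=3: 1052
  i=4: 1171   i=5: 222   i=6: 837   i=7: 1000
  i=8: 1733   i=9: 351     …   i=29: 46
  i=30: 1121
Match at i=30, j=33: e = 30·42 + 33 = 1293.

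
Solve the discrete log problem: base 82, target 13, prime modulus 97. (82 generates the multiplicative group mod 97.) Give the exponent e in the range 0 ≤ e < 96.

Baby-step giant-step with m = ceil(sqrt(96)) = 10.
Baby table (82^j mod 97 for j=0..9):
  0:1  1:82  2:31  3:20  4:88  5:38  6:12  7:14
  8:81  9:46
Giant step factor: 82^(-10) ≡ 44 (mod 97).
Scan 13·44^i mod 97 for i = 0, 1, …:
  i=0: 13   i=1: 87   i=2: 45   i=3: 40
  i=4: 14
Match at i=4, j=7: e = 4·10 + 7 = 47.

47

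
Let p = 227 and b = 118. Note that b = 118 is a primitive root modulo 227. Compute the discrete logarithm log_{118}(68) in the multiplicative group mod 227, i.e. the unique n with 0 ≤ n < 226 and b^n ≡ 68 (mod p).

93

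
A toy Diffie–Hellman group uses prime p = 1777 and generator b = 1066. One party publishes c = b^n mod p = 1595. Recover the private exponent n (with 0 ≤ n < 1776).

1307

Baby-step giant-step with m = ceil(sqrt(1776)) = 43.
Baby table (1066^j mod 1777 for j=0..42):
  0:1  1:1066  2:853  3:1251  4:816  5:903  6:1241  7:818
  8:1258  9:1170  10:1543  11:1113  12:1199  13:471  14:972  15:161
  16:1034  17:504  18:610  19:1655  20:1446  21:777  22:200  23:1737
  24:8  25:1420  26:1493  27:1123  28:1197  29:116  30:1043  31:1213
  32:1179  33:475  34:1682  35:19  36:707  37:214  38:668  39:1288
  40:1164  41:478  42:1326
Giant step factor: 1066^(-43) ≡ 264 (mod 1777).
Scan 1595·264^i mod 1777 for i = 0, 1, …:
  i=0: 1595   i=1: 1708   i=2: 1331   i=3: 1315
  i=4: 645   i=5: 1465   i=6: 1151   i=7: 1774
  i=8: 985   i=9: 598     …   i=29: 325
  i=30: 504
Match at i=30, j=17: n = 30·43 + 17 = 1307.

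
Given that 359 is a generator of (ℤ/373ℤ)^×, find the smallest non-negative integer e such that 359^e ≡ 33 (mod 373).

Baby-step giant-step with m = ceil(sqrt(372)) = 20.
Baby table (359^j mod 373 for j=0..19):
  0:1  1:359  2:196  3:240  4:370  5:42  6:158  7:26
  8:9  9:247  10:272  11:295  12:346  13:5  14:303  15:234
  16:81  17:358  18:210  19:44
Giant step factor: 359^(-20) ≡ 66 (mod 373).
Scan 33·66^i mod 373 for i = 0, 1, …:
  i=0: 33   i=1: 313   i=2: 143   i=3: 113
  i=4: 371   i=5: 241   i=6: 240
Match at i=6, j=3: e = 6·20 + 3 = 123.

123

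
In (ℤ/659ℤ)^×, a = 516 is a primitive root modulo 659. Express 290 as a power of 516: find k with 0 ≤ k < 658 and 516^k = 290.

118

Baby-step giant-step with m = ceil(sqrt(658)) = 26.
Baby table (516^j mod 659 for j=0..25):
  0:1  1:516  2:20  3:435  4:400  5:133  6:92  7:24
  8:522  9:480  10:555  11:374  12:556  13:231  14:576  15:7
  16:317  17:140  18:409  19:164  20:272  21:644  22:168  23:359
  24:65  25:590
Giant step factor: 516^(-26) ≡ 183 (mod 659).
Scan 290·183^i mod 659 for i = 0, 1, …:
  i=0: 290   i=1: 350   i=2: 127   i=3: 176
  i=4: 576
Match at i=4, j=14: k = 4·26 + 14 = 118.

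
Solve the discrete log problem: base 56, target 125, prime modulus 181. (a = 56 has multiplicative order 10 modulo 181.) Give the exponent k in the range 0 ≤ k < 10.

Successive powers of 56 modulo 181:
  56^0=1  56^1=56  56^2=59  56^3=46  56^4=42  56^5=180
  56^6=125
So 56^6 ≡ 125 (mod 181), giving k = 6.

6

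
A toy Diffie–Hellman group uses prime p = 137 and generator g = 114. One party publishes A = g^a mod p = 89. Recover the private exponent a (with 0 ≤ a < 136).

Successive powers of 114 modulo 137:
  114^0=1  114^1=114  114^2=118  114^3=26  114^4=87  114^5=54
  114^6=128  114^7=70  114^8=34  114^9=40  114^10=39  114^11=62
  114^12=81  114^13=55  114^14=105  114^15=51  114^16=60  114^17=127
  114^18=93  114^19=53  114^20=14  114^21=89
So 114^21 ≡ 89 (mod 137), giving a = 21.

21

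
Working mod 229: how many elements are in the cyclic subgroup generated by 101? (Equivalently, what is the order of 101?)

76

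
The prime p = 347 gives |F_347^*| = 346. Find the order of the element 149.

173

The order of 149 must divide p − 1 = 346 = 2 · 173.
Divisors: 1, 2, 173, 346.
Check each in increasing order: 149^1 ≡ 149;  149^2 ≡ 340;  149^173 ≡ 1.
Smallest exponent giving 1 is 173.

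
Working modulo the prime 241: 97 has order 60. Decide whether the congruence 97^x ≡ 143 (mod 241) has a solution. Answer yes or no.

143 ∈ ⟨97⟩ iff 143^60 ≡ 1 (mod 241), since |⟨97⟩| = 60.
143^60 mod 241 = 1.
Since 1 = 1, 143 lies in the subgroup.

yes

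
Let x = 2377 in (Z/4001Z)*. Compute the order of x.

The order of 2377 must divide p − 1 = 4000 = 2^5 · 5^3.
Divisors: 1, 2, 4, 5, 8, 10, 16, 20, 25, 32, 40, 50, 80, 100, 125, 160, 200, 250, 400, 500, 800, 1000, 2000, 4000.
Check each in increasing order: 2377^1 ≡ 2377;  2377^2 ≡ 717;  2377^4 ≡ 1961;  2377^5 ≡ 132;  2377^8 ≡ 560;  2377^10 ≡ 1420;  2377^16 ≡ 1522;  2377^20 ≡ 3897;  2377^25 ≡ 2276;  2377^32 ≡ 3906;  2377^40 ≡ 2814;  2377^50 ≡ 2882;  2377^80 ≡ 617;  2377^100 ≡ 3849;  2377^125 ≡ 2135;  2377^160 ≡ 594;  2377^200 ≡ 3099;  2377^250 ≡ 1086;  2377^400 ≡ 1401;  2377^500 ≡ 3102;  2377^800 ≡ 2311;  2377^1000 ≡ 4000;  2377^2000 ≡ 1.
Smallest exponent giving 1 is 2000.

2000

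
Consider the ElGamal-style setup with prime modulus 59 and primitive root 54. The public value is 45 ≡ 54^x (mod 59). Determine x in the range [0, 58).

8

Successive powers of 54 modulo 59:
  54^0=1  54^1=54  54^2=25  54^3=52  54^4=35  54^5=2
  54^6=49  54^7=50  54^8=45
So 54^8 ≡ 45 (mod 59), giving x = 8.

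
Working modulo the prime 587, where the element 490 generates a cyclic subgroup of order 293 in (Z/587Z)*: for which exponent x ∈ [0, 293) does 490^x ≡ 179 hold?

Baby-step giant-step with m = ceil(sqrt(293)) = 18.
Baby table (490^j mod 587 for j=0..17):
  0:1  1:490  2:17  3:112  4:289  5:143  6:217  7:83
  8:167  9:237  10:491  11:507  12:129  13:401  14:432  15:360
  16:300  17:250
Giant step factor: 490^(-18) ≡ 170 (mod 587).
Scan 179·170^i mod 587 for i = 0, 1, …:
  i=0: 179   i=1: 493   i=2: 456   i=3: 36
  i=4: 250
Match at i=4, j=17: x = 4·18 + 17 = 89.

89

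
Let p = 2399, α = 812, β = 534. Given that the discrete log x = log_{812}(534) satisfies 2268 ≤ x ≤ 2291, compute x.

Compute 812^2268 mod 2399 = 459, then multiply by 812 repeatedly:
  812^2268=459  812^2269=863  812^2270=248  812^2271=2259  812^2272=1472
  812^2273=562  812^2274=534
Found 534 at exponent 2274.

2274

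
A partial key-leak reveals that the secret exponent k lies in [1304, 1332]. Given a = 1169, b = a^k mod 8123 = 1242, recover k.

1322

Compute 1169^1304 mod 8123 = 4754, then multiply by 1169 repeatedly:
  1169^1304=4754  1169^1305=1294  1169^1306=1808  1169^1307=1572  1169^1308=1870
  1169^1309=943  1169^1310=5762  1169^1311=1811  1169^1312=5079  1169^1313=7561
  1169^1314=985  1169^1315=6122  1169^1316=255  1169^1317=5667  1169^1318=4478
  1169^1319=3570  1169^1320=6231  1169^1321=5831  1169^1322=1242
Found 1242 at exponent 1322.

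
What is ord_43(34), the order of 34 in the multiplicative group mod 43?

The order of 34 must divide p − 1 = 42 = 2 · 3 · 7.
Divisors: 1, 2, 3, 6, 7, 14, 21, 42.
Check each in increasing order: 34^1 ≡ 34;  34^2 ≡ 38;  34^3 ≡ 2;  34^6 ≡ 4;  34^7 ≡ 7;  34^14 ≡ 6;  34^21 ≡ 42;  34^42 ≡ 1.
Smallest exponent giving 1 is 42.

42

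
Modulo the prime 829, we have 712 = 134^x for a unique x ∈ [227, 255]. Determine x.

228

Compute 134^227 mod 829 = 426, then multiply by 134 repeatedly:
  134^227=426  134^228=712
Found 712 at exponent 228.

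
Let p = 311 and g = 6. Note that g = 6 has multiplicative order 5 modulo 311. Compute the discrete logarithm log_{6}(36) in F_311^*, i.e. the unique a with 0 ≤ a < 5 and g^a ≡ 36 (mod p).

Successive powers of 6 modulo 311:
  6^0=1  6^1=6  6^2=36
So 6^2 ≡ 36 (mod 311), giving a = 2.

2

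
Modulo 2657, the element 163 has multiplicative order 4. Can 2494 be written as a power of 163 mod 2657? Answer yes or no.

2494 ∈ ⟨163⟩ iff 2494^4 ≡ 1 (mod 2657), since |⟨163⟩| = 4.
2494^4 mod 2657 = 1.
Since 1 = 1, 2494 lies in the subgroup.

yes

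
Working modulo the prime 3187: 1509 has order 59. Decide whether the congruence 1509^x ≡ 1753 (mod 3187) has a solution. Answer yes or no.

1753 ∈ ⟨1509⟩ iff 1753^59 ≡ 1 (mod 3187), since |⟨1509⟩| = 59.
1753^59 mod 3187 = 1841.
Since 1841 ≠ 1, 1753 does not lie in the subgroup.

no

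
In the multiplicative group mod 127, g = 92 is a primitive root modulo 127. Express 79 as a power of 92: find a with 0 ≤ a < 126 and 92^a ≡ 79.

124

Baby-step giant-step with m = ceil(sqrt(126)) = 12.
Baby table (92^j mod 127 for j=0..11):
  0:1  1:92  2:82  3:51  4:120  5:118  6:61  7:24
  8:49  9:63  10:81  11:86
Giant step factor: 92^(-12) ≡ 117 (mod 127).
Scan 79·117^i mod 127 for i = 0, 1, …:
  i=0: 79   i=1: 99   i=2: 26   i=3: 121
  i=4: 60   i=5: 35   i=6: 31   i=7: 71
  i=8: 52   i=9: 115   i=10: 120
Match at i=10, j=4: a = 10·12 + 4 = 124.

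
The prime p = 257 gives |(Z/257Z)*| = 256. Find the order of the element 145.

The order of 145 must divide p − 1 = 256 = 2^8.
Divisors: 1, 2, 4, 8, 16, 32, 64, 128, 256.
Check each in increasing order: 145^1 ≡ 145;  145^2 ≡ 208;  145^4 ≡ 88;  145^8 ≡ 34;  145^16 ≡ 128;  145^32 ≡ 193;  145^64 ≡ 241;  145^128 ≡ 256;  145^256 ≡ 1.
Smallest exponent giving 1 is 256.

256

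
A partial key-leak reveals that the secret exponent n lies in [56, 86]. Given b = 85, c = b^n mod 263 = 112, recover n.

Compute 85^56 mod 263 = 203, then multiply by 85 repeatedly:
  85^56=203  85^57=160  85^58=187  85^59=115  85^60=44
  85^61=58  85^62=196  85^63=91  85^64=108  85^65=238
  85^66=242  85^67=56  85^68=26  85^69=106  85^70=68
  85^71=257  85^72=16  85^73=45  85^74=143  85^75=57
  85^76=111  85^77=230  85^78=88  85^79=116  85^80=129
  85^81=182  85^82=216  85^83=213  85^84=221  85^85=112
Found 112 at exponent 85.

85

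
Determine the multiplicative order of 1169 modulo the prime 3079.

The order of 1169 must divide p − 1 = 3078 = 2 · 3^4 · 19.
Divisors: 1, 2, 3, 6, 9, 18, 19, 27, 38, 54, 57, 81, 114, 162, 171, 342, 513, 1026, 1539, 3078.
Check each in increasing order: 1169^1 ≡ 1169;  1169^2 ≡ 2564;  1169^3 ≡ 1449;  1169^6 ≡ 2802;  1169^9 ≡ 1976;  1169^18 ≡ 404;  1169^19 ≡ 1189;  1169^27 ≡ 843;  1169^38 ≡ 460;  1169^54 ≡ 2479;  1169^57 ≡ 1957;  1169^81 ≡ 2235;  1169^114 ≡ 2652;  1169^162 ≡ 1087;  1169^171 ≡ 1849;  1169^342 ≡ 1111;  1169^513 ≡ 546;  1169^1026 ≡ 2532;  1169^1539 ≡ 1.
Smallest exponent giving 1 is 1539.

1539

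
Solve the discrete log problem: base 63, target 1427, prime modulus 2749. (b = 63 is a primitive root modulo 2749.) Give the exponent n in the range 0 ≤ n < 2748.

2018

Baby-step giant-step with m = ceil(sqrt(2748)) = 53.
Baby table (63^j mod 2749 for j=0..52):
  0:1  1:63  2:1220  3:2637  4:1191  5:810  6:1548  7:1309
  8:2746  9:2560  10:1838  11:336  12:1925  13:319  14:854  15:1571
  16:9  17:567  18:2733  19:1741  20:2472  21:1792  22:187  23:785
  24:2722  25:1048  26:48  27:275  28:831  29:122  30:2188  31:394
  32:81  33:2354  34:2605  35:1924  36:256  37:2383  38:1683  39:1567
  40:2506  41:1185  42:432  43:2475  44:1981  45:1098  46:449  47:797
  48:729  49:1943  50:1453  51:822  52:2304
Giant step factor: 63^(-53) ≡ 802 (mod 2749).
Scan 1427·802^i mod 2749 for i = 0, 1, …:
  i=0: 1427   i=1: 870   i=2: 2243   i=3: 1040
  i=4: 1133   i=5: 1496   i=6: 1228   i=7: 714
  i=8: 836   i=9: 2465     …   i=37: 2418
  i=38: 1191
Match at i=38, j=4: n = 38·53 + 4 = 2018.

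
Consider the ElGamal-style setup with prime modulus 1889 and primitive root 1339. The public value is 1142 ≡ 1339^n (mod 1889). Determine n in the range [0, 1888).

856

Baby-step giant-step with m = ceil(sqrt(1888)) = 44.
Baby table (1339^j mod 1889 for j=0..43):
  0:1  1:1339  2:260  3:564  4:1485  5:1187  6:744  7:713
  8:762  9:258  10:1664  11:965  12:59  13:1552  14:228  15:1163
  16:721  17:140  18:449  19:509  20:1511  21:110  22:1837  23:265
  24:1592  25:896  26:229  27:613  28:981  29:704  30:45  31:1696
  32:366  33:823  34:710  35:523  36:1367  37:1861  38:288  39:276
  40:1209  41:1867  42:766  43:1836
Giant step factor: 1339^(-44) ≡ 547 (mod 1889).
Scan 1142·547^i mod 1889 for i = 0, 1, …:
  i=0: 1142   i=1: 1304   i=2: 1135   i=3: 1253
  i=4: 1573   i=5: 936   i=6: 73   i=7: 262
  i=8: 1639   i=9: 1147     …   i=18: 1726
  i=19: 1511
Match at i=19, j=20: n = 19·44 + 20 = 856.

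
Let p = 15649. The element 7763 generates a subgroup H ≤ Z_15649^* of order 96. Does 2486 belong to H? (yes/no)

yes

2486 ∈ ⟨7763⟩ iff 2486^96 ≡ 1 (mod 15649), since |⟨7763⟩| = 96.
2486^96 mod 15649 = 1.
Since 1 = 1, 2486 lies in the subgroup.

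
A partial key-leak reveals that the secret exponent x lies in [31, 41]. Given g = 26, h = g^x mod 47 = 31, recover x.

35

Compute 26^31 mod 47 = 22, then multiply by 26 repeatedly:
  26^31=22  26^32=8  26^33=20  26^34=3  26^35=31
Found 31 at exponent 35.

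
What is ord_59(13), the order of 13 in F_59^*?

58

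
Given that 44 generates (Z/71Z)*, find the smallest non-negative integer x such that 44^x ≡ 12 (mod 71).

Baby-step giant-step with m = ceil(sqrt(70)) = 9.
Baby table (44^j mod 71 for j=0..8):
  0:1  1:44  2:19  3:55  4:6  5:51  6:43  7:46
  8:36
Giant step factor: 44^(-9) ≡ 42 (mod 71).
Scan 12·42^i mod 71 for i = 0, 1, …:
  i=0: 12   i=1: 7   i=2: 10   i=3: 65
  i=4: 32   i=5: 66   i=6: 3   i=7: 55
Match at i=7, j=3: x = 7·9 + 3 = 66.

66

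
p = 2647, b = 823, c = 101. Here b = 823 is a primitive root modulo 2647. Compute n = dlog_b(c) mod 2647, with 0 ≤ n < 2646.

1506

Baby-step giant-step with m = ceil(sqrt(2646)) = 52.
Baby table (823^j mod 2647 for j=0..51):
  0:1  1:823  2:2344  3:2096  4:1811  5:192  6:1843  7:58
  8:88  9:955  10:2453  11:1805  12:548  13:1014  14:717  15:2457
  16:2450  17:1983  18:1457  19:20  20:578  21:1881  22:2215  23:1809
  24:1193  25:2449  26:1160  27:1760  28:571  29:1414  30:1689  31:372
  32:1751  33:1105  34:1494  35:1354  36:2602  37:23  38:400  39:972
  40:562  41:1948  42:1769  43:37  44:1334  45:2024  46:789  47:832
  48:1810  49:2016  50:2146  51:609
Giant step factor: 823^(-52) ≡ 1080 (mod 2647).
Scan 101·1080^i mod 2647 for i = 0, 1, …:
  i=0: 101   i=1: 553   i=2: 1665   i=3: 887
  i=4: 2393   i=5: 968   i=6: 2522   i=7: 2644
  i=8: 2054   i=9: 134     …   i=27: 301
  i=28: 2146
Match at i=28, j=50: n = 28·52 + 50 = 1506.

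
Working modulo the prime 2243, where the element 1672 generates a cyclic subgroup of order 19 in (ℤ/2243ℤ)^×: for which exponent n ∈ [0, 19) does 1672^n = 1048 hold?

9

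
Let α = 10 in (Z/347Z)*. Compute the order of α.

The order of 10 must divide p − 1 = 346 = 2 · 173.
Divisors: 1, 2, 173, 346.
Check each in increasing order: 10^1 ≡ 10;  10^2 ≡ 100;  10^173 ≡ 1.
Smallest exponent giving 1 is 173.

173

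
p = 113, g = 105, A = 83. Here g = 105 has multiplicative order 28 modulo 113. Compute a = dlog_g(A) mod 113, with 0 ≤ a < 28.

26

Successive powers of 105 modulo 113:
  105^0=1  105^1=105  105^2=64  105^3=53  105^4=28  105^5=2
  105^6=97  105^7=15  105^8=106  105^9=56  105^10=4  105^11=81
  105^12=30  105^13=99  105^14=112  105^15=8  105^16=49  105^17=60
  105^18=85  105^19=111  105^20=16  105^21=98  105^22=7  105^23=57
  105^24=109  105^25=32  105^26=83
So 105^26 ≡ 83 (mod 113), giving a = 26.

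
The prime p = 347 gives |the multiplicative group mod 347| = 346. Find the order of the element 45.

346

The order of 45 must divide p − 1 = 346 = 2 · 173.
Divisors: 1, 2, 173, 346.
Check each in increasing order: 45^1 ≡ 45;  45^2 ≡ 290;  45^173 ≡ 346;  45^346 ≡ 1.
Smallest exponent giving 1 is 346.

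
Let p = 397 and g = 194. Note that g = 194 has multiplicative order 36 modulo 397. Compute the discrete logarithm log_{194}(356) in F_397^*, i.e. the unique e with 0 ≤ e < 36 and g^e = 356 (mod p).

25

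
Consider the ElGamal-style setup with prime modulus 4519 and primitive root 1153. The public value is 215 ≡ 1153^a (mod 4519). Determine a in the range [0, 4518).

1269

Baby-step giant-step with m = ceil(sqrt(4518)) = 68.
Baby table (1153^j mod 4519 for j=0..67):
  0:1  1:1153  2:823  3:4448  4:3998  5:314  6:522  7:839
  8:301  9:3609  10:3697  11:1224  12:1344  13:4134  14:3476  15:3994
  16:221  17:1749  18:1123  19:2385  20:2353  21:1609  22:2387  23:140
  24:3255  25:2245  26:3617  27:3883  28:3289  29:776  30:4485  31:1469
  32:3651  33:2414  34:4157  35:2881  36:328  37:3107  38:3323  39:3826
  40:834  41:3574  42:4013  43:4052  44:3829  45:4293  46:1524  47:3800
  48:2489  49:252  50:1340  51:4041  52:184  53:4278  54:2305  55:493
  56:3554  57:3548  58:1149  59:730  60:1156  61:4282  62:2398  63:3785
  64:3270  65:1464  66:2405  67:2818
Giant step factor: 1153^(-68) ≡ 1291 (mod 4519).
Scan 215·1291^i mod 4519 for i = 0, 1, …:
  i=0: 215   i=1: 1906   i=2: 2310   i=3: 4189
  i=4: 3275   i=5: 2760   i=6: 2188   i=7: 333
  i=8: 598   i=9: 3788     …   i=17: 1582
  i=18: 4293
Match at i=18, j=45: a = 18·68 + 45 = 1269.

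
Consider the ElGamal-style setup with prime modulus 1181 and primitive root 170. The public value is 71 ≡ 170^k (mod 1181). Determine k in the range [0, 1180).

66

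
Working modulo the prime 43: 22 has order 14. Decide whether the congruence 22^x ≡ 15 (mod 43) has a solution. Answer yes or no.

no

15 ∈ ⟨22⟩ iff 15^14 ≡ 1 (mod 43), since |⟨22⟩| = 14.
15^14 mod 43 = 6.
Since 6 ≠ 1, 15 does not lie in the subgroup.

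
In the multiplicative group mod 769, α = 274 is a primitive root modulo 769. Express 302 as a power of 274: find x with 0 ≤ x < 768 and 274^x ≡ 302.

Baby-step giant-step with m = ceil(sqrt(768)) = 28.
Baby table (274^j mod 769 for j=0..27):
  0:1  1:274  2:483  3:74  4:282  5:368  6:93  7:105
  8:317  9:730  10:80  11:388  12:190  13:537  14:259  15:218
  16:519  17:710  18:752  19:725  20:248  21:280  22:589  23:665
  24:726  25:522  26:763  27:663
Giant step factor: 274^(-28) ≡ 661 (mod 769).
Scan 302·661^i mod 769 for i = 0, 1, …:
  i=0: 302   i=1: 451   i=2: 508   i=3: 504
  i=4: 167   i=5: 420   i=6: 11   i=7: 350
  i=8: 650   i=9: 548   i=10: 29   i=11: 713
  i=12: 665
Match at i=12, j=23: x = 12·28 + 23 = 359.

359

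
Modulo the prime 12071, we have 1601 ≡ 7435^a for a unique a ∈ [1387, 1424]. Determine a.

Compute 7435^1387 mod 12071 = 5102, then multiply by 7435 repeatedly:
  7435^1387=5102  7435^1388=6288  7435^1389=297  7435^1390=11273  7435^1391=5802
  7435^1392=8187  7435^1393=8363  7435^1394=1184  7435^1395=3281  7435^1396=10815
  7435^1397=4594  7435^1398=7531  7435^1399=7687  7435^1400=8731  7435^1401=9218
  7435^1402=8763  7435^1403=5718  7435^1404=11339  7435^1405=1601
Found 1601 at exponent 1405.

1405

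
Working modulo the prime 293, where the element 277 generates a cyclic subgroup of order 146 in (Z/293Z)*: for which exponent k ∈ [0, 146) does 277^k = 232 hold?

106

Baby-step giant-step with m = ceil(sqrt(146)) = 13.
Baby table (277^j mod 293 for j=0..12):
  0:1  1:277  2:256  3:6  4:197  5:71  6:36  7:10
  8:133  9:216  10:60  11:212  12:124
Giant step factor: 277^(-13) ≡ 35 (mod 293).
Scan 232·35^i mod 293 for i = 0, 1, …:
  i=0: 232   i=1: 209   i=2: 283   i=3: 236
  i=4: 56   i=5: 202   i=6: 38   i=7: 158
  i=8: 256
Match at i=8, j=2: k = 8·13 + 2 = 106.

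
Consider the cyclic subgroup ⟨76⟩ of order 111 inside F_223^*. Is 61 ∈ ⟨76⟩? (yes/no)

no

61 ∈ ⟨76⟩ iff 61^111 ≡ 1 (mod 223), since |⟨76⟩| = 111.
61^111 mod 223 = 222.
Since 222 ≠ 1, 61 does not lie in the subgroup.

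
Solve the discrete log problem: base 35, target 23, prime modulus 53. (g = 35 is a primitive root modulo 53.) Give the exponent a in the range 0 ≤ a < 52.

39

Baby-step giant-step with m = ceil(sqrt(52)) = 8.
Baby table (35^j mod 53 for j=0..7):
  0:1  1:35  2:6  3:51  4:36  5:41  6:4  7:34
Giant step factor: 35^(-8) ≡ 42 (mod 53).
Scan 23·42^i mod 53 for i = 0, 1, …:
  i=0: 23   i=1: 12   i=2: 27   i=3: 21
  i=4: 34
Match at i=4, j=7: a = 4·8 + 7 = 39.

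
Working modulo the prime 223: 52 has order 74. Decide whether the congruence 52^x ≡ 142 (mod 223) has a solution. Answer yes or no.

no

142 ∈ ⟨52⟩ iff 142^74 ≡ 1 (mod 223), since |⟨52⟩| = 74.
142^74 mod 223 = 183.
Since 183 ≠ 1, 142 does not lie in the subgroup.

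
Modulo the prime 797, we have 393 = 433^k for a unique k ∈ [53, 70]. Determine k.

Compute 433^53 mod 797 = 261, then multiply by 433 repeatedly:
  433^53=261  433^54=636  433^55=423  433^56=646  433^57=768
  433^58=195  433^59=750  433^60=371  433^61=446  433^62=244
  433^63=448  433^64=313  433^65=39  433^66=150  433^67=393
Found 393 at exponent 67.

67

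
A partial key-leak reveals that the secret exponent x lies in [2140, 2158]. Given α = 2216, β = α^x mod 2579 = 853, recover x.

Compute 2216^2140 mod 2579 = 1774, then multiply by 2216 repeatedly:
  2216^2140=1774  2216^2141=788  2216^2142=225  2216^2143=853
Found 853 at exponent 2143.

2143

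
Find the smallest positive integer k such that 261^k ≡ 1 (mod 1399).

699

The order of 261 must divide p − 1 = 1398 = 2 · 3 · 233.
Divisors: 1, 2, 3, 6, 233, 466, 699, 1398.
Check each in increasing order: 261^1 ≡ 261;  261^2 ≡ 969;  261^3 ≡ 1089;  261^6 ≡ 968;  261^233 ≡ 390;  261^466 ≡ 1008;  261^699 ≡ 1.
Smallest exponent giving 1 is 699.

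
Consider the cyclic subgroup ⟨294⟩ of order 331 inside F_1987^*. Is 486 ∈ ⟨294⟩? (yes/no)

yes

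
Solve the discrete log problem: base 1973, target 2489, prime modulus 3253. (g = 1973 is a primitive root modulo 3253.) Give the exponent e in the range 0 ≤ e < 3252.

1214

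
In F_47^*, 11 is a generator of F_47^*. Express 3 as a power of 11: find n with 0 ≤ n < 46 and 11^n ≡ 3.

Baby-step giant-step with m = ceil(sqrt(46)) = 7.
Baby table (11^j mod 47 for j=0..6):
  0:1  1:11  2:27  3:15  4:24  5:29  6:37
Giant step factor: 11^(-7) ≡ 44 (mod 47).
Scan 3·44^i mod 47 for i = 0, 1, …:
  i=0: 3   i=1: 38   i=2: 27
Match at i=2, j=2: n = 2·7 + 2 = 16.

16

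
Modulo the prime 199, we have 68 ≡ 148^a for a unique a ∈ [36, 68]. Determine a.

Compute 148^36 mod 199 = 18, then multiply by 148 repeatedly:
  148^36=18  148^37=77  148^38=53  148^39=83  148^40=145
  148^41=167  148^42=40  148^43=149  148^44=162  148^45=96
  148^46=79  148^47=150  148^48=111  148^49=110  148^50=161
  148^51=147  148^52=65  148^53=68
Found 68 at exponent 53.

53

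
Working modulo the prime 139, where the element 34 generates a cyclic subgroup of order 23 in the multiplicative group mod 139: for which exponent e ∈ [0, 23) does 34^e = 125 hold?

Successive powers of 34 modulo 139:
  34^0=1  34^1=34  34^2=44  34^3=106  34^4=129  34^5=77
  34^6=116  34^7=52  34^8=100  34^9=64  34^10=91  34^11=36
  34^12=112  34^13=55  34^14=63  34^15=57  34^16=131  34^17=6
  34^18=65  34^19=125
So 34^19 ≡ 125 (mod 139), giving e = 19.

19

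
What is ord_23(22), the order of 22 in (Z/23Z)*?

The order of 22 must divide p − 1 = 22 = 2 · 11.
Divisors: 1, 2, 11, 22.
Check each in increasing order: 22^1 ≡ 22;  22^2 ≡ 1.
Smallest exponent giving 1 is 2.

2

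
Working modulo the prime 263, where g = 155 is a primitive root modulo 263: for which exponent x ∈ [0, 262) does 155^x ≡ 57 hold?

81

Baby-step giant-step with m = ceil(sqrt(262)) = 17.
Baby table (155^j mod 263 for j=0..16):
  0:1  1:155  2:92  3:58  4:48  5:76  6:208  7:154
  8:200  9:229  10:253  11:28  12:132  13:209  14:46  15:29
  16:24
Giant step factor: 155^(-17) ≡ 90 (mod 263).
Scan 57·90^i mod 263 for i = 0, 1, …:
  i=0: 57   i=1: 133   i=2: 135   i=3: 52
  i=4: 209
Match at i=4, j=13: x = 4·17 + 13 = 81.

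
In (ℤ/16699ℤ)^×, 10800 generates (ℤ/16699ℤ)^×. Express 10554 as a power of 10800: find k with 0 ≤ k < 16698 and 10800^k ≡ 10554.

13102

Baby-step giant-step with m = ceil(sqrt(16698)) = 130.
Baby table (10800^j mod 16699 for j=0..129):
  0:1  1:10800  2:14184  3:7273  4:13003  5:10509  6:10796  7:4382
  8:634  9:610  10:8594  11:2158  12:11295  13:16504  14:14773  15:6154
  16:1180  17:2663  18:4722  19:15553  20:13858  21:9962  22:14642  23:10769
  24:13364  25:1743  26:4627  27:8192  28:2298  29:3686  30:15083  31:14354
  32:6383  33:2928  34:11193  35:339  36:4119  37:15763  38:10794  39:16180
  40:5664  41:2763  42:15986  43:14538  44:6402  45:7740  46:13505  47:4934
  48:691  49:15046  50:15530  51:15943  52:1011  53:14353  54:12282  55:5443
  56:3920  57:4035  58:10309  59:4967  60:6412  61:15546  62:5054  63:10868
  64:13828  65:3243  66:6597  67:9666  68:7351  69:3754  70:14727  71:10324
  72:16676  73:2085  74:7748  75:16410  76:1513  77:8778  78:2177  79:16107
  80:2117  81:2669  82:2726  83:463  84:7399  85:4485  86:10900  87:8749
  88:6258  89:5547  90:8287  91:9659  92:15246  93:4660  94:13913  95:2798
  96:9909  97:10008  98:10472  99:11972  100:13942  101:15416  102:3770  103:3838
  104:3482  105:16151  106:9745  107:8902  108:5457  109:4829  110:2223  111:11937
  112:3320  113:3247  114:16399  115:16305  116:3045  117:5669  118:6666  119:3411
  120:806  121:4621  122:10188  123:689  124:10145  125:3861  126:1397  127:8403
  128:10034  129:7389
Giant step factor: 10800^(-130) ≡ 533 (mod 16699).
Scan 10554·533^i mod 16699 for i = 0, 1, …:
  i=0: 10554   i=1: 14418   i=2: 3254   i=3: 14385
  i=4: 2364   i=5: 7587   i=6: 2713   i=7: 9915
  i=8: 7811   i=9: 5212     …   i=99: 4080
  i=100: 3770
Match at i=100, j=102: k = 100·130 + 102 = 13102.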